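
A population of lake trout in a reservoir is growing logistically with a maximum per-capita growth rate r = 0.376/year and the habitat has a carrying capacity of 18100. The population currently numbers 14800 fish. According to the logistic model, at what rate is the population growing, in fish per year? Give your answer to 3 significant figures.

1010 fish per year

dN/dt = rN(1 − N/K) = 0.376 × 14800 × (1 − 14800/18100).
1 − 14800/18100 = 0.18232; dN/dt = 0.376 × 14800 × 0.18232 = 1014.6.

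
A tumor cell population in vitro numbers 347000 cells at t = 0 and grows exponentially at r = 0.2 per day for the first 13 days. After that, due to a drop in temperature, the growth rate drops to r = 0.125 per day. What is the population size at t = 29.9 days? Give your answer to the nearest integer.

38631558 cells

Phase 1: N(13) = 347000·e^(0.2×13) = 347000·e^2.6 = 4.671917×10^6.
Phase 2 runs for 29.9 − 13 = 16.9 days at r = 0.125.
N(29.9) = 4.671917×10^6·e^(0.125×16.9) = 4.671917×10^6·e^2.112 = 3.863156×10^7.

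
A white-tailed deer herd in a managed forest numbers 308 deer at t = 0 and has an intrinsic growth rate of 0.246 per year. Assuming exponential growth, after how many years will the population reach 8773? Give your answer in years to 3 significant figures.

13.6 years

Set N₀·e^(rt) = 8773: e^(0.246·t) = 8773/308 = 28.484.
0.246·t = ln(28.484) = 3.3493, so t = 3.3493/0.246 = 13.615.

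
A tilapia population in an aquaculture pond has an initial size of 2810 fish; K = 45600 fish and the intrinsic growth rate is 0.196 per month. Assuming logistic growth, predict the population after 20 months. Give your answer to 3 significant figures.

A = (K − N₀)/N₀ = (45600 − 2810)/2810 = 15.228.
N(t) = K/(1 + A·e^(−rt)) = 45600/(1 + 15.228×e^(−0.196×20)).
e^(−3.92) = 0.019841; denominator = 1 + 15.228×0.019841 = 1.3021.
N = 45600/1.3021 = 35019.4.

35000 fish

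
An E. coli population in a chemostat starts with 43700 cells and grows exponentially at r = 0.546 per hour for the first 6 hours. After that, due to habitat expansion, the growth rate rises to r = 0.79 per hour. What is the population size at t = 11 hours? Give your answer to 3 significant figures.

60100000 cells

Phase 1: N(6) = 43700·e^(0.546×6) = 43700·e^3.276 = 1.156725×10^6.
Phase 2 runs for 11 − 6 = 5 hours at r = 0.79.
N(11) = 1.156725×10^6·e^(0.79×5) = 1.156725×10^6·e^3.95 = 6.007494×10^7.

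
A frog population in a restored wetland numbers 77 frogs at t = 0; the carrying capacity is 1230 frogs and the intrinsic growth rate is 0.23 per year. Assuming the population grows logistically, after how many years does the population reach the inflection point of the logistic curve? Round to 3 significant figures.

11.8 years

Logistic growth is fastest at N = K/2 = 615.
A = (K − N₀)/N₀ = 14.974. Set K/(1 + A·e^(−rt)) = K/2 → A·e^(−rt) = 1.
e^(−0.23t) = 1/14.974 = 0.0667823, so t = ln(14.974)/0.23 = 2.7063/0.23 = 11.767.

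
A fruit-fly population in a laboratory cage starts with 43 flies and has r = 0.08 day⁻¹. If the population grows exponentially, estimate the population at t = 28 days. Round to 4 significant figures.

N(t) = N₀·e^(rt) = 43 × e^(0.08×28) = 43 × e^2.24.
e^2.24 ≈ 9.3933, so N ≈ 43 × 9.3933 = 403.913.

403.9 flies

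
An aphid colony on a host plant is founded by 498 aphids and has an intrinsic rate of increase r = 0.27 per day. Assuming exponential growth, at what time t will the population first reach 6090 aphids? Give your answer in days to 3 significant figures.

Set N₀·e^(rt) = 6090: e^(0.27·t) = 6090/498 = 12.229.
0.27·t = ln(12.229) = 2.5038, so t = 2.5038/0.27 = 9.2733.

9.27 days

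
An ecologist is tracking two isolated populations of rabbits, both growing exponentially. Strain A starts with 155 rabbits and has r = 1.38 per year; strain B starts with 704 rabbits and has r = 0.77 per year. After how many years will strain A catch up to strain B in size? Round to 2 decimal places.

2.48 years

Set 155·e^(1.38t) = 704·e^(0.77t).
e^((1.38 − 0.77)t) = 704/155 → e^(0.61·t) = 4.5419.
0.61·t = ln(4.5419) = 1.5134, so t = 1.5134/0.61 = 2.4809.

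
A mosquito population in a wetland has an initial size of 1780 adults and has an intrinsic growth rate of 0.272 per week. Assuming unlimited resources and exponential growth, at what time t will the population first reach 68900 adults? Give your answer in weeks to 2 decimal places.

Set N₀·e^(rt) = 68900: e^(0.272·t) = 68900/1780 = 38.708.
0.272·t = ln(38.708) = 3.656, so t = 3.656/0.272 = 13.441.

13.44 weeks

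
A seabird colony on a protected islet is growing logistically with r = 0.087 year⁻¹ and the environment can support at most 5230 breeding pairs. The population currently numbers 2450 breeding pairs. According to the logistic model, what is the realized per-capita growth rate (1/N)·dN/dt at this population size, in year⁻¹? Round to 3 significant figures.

(1/N)·dN/dt = r(1 − N/K) = 0.087 × (1 − 2450/5230).
= 0.087 × 0.53155 = 0.046245.

0.0462 per year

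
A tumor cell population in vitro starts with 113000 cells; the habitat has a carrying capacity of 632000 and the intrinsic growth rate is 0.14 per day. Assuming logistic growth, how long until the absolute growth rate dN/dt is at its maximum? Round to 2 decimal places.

Logistic growth is fastest at N = K/2 = 316000.
A = (K − N₀)/N₀ = 4.5929. Set K/(1 + A·e^(−rt)) = K/2 → A·e^(−rt) = 1.
e^(−0.14t) = 1/4.5929 = 0.217726, so t = ln(4.5929)/0.14 = 1.5245/0.14 = 10.889.

10.89 days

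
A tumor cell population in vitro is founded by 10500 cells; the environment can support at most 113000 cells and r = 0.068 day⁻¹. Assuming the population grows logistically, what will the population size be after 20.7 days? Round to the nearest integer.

A = (K − N₀)/N₀ = (113000 − 10500)/10500 = 9.7619.
N(t) = K/(1 + A·e^(−rt)) = 113000/(1 + 9.7619×e^(−0.068×20.7)).
e^(−1.408) = 0.24473; denominator = 1 + 9.7619×0.24473 = 3.389.
N = 113000/3.389 = 33342.9.

33343 cells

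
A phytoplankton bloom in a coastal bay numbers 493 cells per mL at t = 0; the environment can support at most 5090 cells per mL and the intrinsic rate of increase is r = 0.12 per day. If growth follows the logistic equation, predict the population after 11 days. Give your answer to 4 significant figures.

A = (K − N₀)/N₀ = (5090 − 493)/493 = 9.3245.
N(t) = K/(1 + A·e^(−rt)) = 5090/(1 + 9.3245×e^(−0.12×11)).
e^(−1.32) = 0.26714; denominator = 1 + 9.3245×0.26714 = 3.4909.
N = 5090/3.4909 = 1458.07.

1458 cells per mL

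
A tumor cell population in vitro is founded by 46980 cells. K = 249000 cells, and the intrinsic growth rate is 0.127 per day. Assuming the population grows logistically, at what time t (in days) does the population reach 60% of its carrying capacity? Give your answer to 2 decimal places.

14.68 days

A = (K − N₀)/N₀ = (249000 − 46980)/46980 = 4.3001.
Solve 249000/(1 + 4.3001·e^(−0.127t)) = 149400: 1 + 4.3001·e^(−0.127t) = 1.6667, so e^(−0.127t) = 0.155034.
−0.127·t = ln(0.155034) = -1.8641, so t = 1.8641/0.127 = 14.678.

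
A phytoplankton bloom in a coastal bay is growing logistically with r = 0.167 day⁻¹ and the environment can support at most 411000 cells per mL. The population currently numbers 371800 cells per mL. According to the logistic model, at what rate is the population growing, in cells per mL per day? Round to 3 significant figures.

5920 cells per mL per day

dN/dt = rN(1 − N/K) = 0.167 × 371800 × (1 − 371800/411000).
1 − 371800/411000 = 0.095377; dN/dt = 0.167 × 371800 × 0.095377 = 5922.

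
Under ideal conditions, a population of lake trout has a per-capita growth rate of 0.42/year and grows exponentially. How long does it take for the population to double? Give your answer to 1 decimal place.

1.7 years

Doubling time t_d = ln(2)/r = 0.6931/0.42 = 1.6504.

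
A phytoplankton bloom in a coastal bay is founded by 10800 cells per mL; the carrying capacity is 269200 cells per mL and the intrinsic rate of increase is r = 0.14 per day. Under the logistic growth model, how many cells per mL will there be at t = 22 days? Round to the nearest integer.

A = (K − N₀)/N₀ = (269200 − 10800)/10800 = 23.926.
N(t) = K/(1 + A·e^(−rt)) = 269200/(1 + 23.926×e^(−0.14×22)).
e^(−3.08) = 0.045959; denominator = 1 + 23.926×0.045959 = 2.0996.
N = 269200/2.0996 = 128214.

128214 cells per mL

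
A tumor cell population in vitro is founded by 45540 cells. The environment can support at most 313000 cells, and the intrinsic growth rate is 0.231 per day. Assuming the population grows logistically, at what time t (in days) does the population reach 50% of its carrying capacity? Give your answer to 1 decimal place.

A = (K − N₀)/N₀ = (313000 − 45540)/45540 = 5.8731.
Solve 313000/(1 + 5.8731·e^(−0.231t)) = 156500: 1 + 5.8731·e^(−0.231t) = 2, so e^(−0.231t) = 0.170268.
−0.231·t = ln(0.170268) = -1.7704, so t = 1.7704/0.231 = 7.664.

7.7 days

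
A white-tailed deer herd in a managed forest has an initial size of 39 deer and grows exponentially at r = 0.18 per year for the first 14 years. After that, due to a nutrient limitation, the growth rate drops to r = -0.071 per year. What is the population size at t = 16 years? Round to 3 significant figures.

Phase 1: N(14) = 39·e^(0.18×14) = 39·e^2.52 = 484.715.
Phase 2 runs for 16 − 14 = 2 years at r = -0.071.
N(16) = 484.715·e^(-0.071×2) = 484.715·e^-0.142 = 420.549.

421 deer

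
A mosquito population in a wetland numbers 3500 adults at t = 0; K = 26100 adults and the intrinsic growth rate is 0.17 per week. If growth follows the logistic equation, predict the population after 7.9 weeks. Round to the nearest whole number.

A = (K − N₀)/N₀ = (26100 − 3500)/3500 = 6.4571.
N(t) = K/(1 + A·e^(−rt)) = 26100/(1 + 6.4571×e^(−0.17×7.9)).
e^(−1.343) = 0.26106; denominator = 1 + 6.4571×0.26106 = 2.6857.
N = 26100/2.6857 = 9718.1.

9718 adults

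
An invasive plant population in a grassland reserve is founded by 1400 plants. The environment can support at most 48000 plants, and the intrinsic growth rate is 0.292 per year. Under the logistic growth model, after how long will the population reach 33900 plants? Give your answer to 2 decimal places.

A = (K − N₀)/N₀ = (48000 − 1400)/1400 = 33.286.
Solve 48000/(1 + 33.286·e^(−0.292t)) = 33900: 1 + 33.286·e^(−0.292t) = 1.4159, so e^(−0.292t) = 0.0124957.
−0.292·t = ln(0.0124957) = -4.3824, so t = 4.3824/0.292 = 15.008.

15.01 years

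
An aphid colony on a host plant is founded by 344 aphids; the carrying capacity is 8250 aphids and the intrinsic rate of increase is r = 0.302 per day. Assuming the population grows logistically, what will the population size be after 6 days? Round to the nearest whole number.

A = (K − N₀)/N₀ = (8250 − 344)/344 = 22.983.
N(t) = K/(1 + A·e^(−rt)) = 8250/(1 + 22.983×e^(−0.302×6)).
e^(−1.812) = 0.16333; denominator = 1 + 22.983×0.16333 = 4.7537.
N = 8250/4.7537 = 1735.5.

1735 aphids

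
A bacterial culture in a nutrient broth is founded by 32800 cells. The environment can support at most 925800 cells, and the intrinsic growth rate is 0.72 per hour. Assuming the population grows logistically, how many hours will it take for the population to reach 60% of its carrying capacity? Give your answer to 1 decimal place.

A = (K − N₀)/N₀ = (925800 − 32800)/32800 = 27.226.
Solve 925800/(1 + 27.226·e^(−0.72t)) = 555480: 1 + 27.226·e^(−0.72t) = 1.6667, so e^(−0.72t) = 0.0244867.
−0.72·t = ln(0.0244867) = -3.7096, so t = 3.7096/0.72 = 5.1523.

5.2 hours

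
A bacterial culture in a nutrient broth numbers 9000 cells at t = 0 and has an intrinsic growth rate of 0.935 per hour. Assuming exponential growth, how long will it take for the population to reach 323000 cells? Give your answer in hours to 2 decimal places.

Set N₀·e^(rt) = 323000: e^(0.935·t) = 323000/9000 = 35.889.
0.935·t = ln(35.889) = 3.5804, so t = 3.5804/0.935 = 3.8293.

3.83 hours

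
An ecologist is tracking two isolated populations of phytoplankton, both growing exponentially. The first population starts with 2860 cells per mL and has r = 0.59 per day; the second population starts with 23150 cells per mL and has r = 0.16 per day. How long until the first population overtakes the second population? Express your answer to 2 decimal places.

Set 2860·e^(0.59t) = 23150·e^(0.16t).
e^((0.59 − 0.16)t) = 23150/2860 → e^(0.43·t) = 8.0944.
0.43·t = ln(8.0944) = 2.0912, so t = 2.0912/0.43 = 4.8632.

4.86 days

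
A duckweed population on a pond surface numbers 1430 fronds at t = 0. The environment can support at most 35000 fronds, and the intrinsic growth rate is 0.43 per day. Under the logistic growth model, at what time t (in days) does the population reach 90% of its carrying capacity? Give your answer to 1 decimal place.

A = (K − N₀)/N₀ = (35000 − 1430)/1430 = 23.476.
Solve 35000/(1 + 23.476·e^(−0.43t)) = 31500: 1 + 23.476·e^(−0.43t) = 1.1111, so e^(−0.43t) = 0.00473306.
−0.43·t = ln(0.00473306) = -5.3532, so t = 5.3532/0.43 = 12.449.

12.4 days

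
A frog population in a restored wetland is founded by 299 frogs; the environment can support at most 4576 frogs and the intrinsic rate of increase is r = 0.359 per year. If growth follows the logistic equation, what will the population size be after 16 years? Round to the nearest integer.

A = (K − N₀)/N₀ = (4576 − 299)/299 = 14.304.
N(t) = K/(1 + A·e^(−rt)) = 4576/(1 + 14.304×e^(−0.359×16)).
e^(−5.744) = 0.0032019; denominator = 1 + 14.304×0.0032019 = 1.0458.
N = 4576/1.0458 = 4375.59.

4376 frogs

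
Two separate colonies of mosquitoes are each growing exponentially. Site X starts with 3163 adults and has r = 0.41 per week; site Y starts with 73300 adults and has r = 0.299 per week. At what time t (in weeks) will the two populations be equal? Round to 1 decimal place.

Set 3163·e^(0.41t) = 73300·e^(0.299t).
e^((0.41 − 0.299)t) = 73300/3163 → e^(0.111·t) = 23.174.
0.111·t = ln(23.174) = 3.143, so t = 3.143/0.111 = 28.316.

28.3 weeks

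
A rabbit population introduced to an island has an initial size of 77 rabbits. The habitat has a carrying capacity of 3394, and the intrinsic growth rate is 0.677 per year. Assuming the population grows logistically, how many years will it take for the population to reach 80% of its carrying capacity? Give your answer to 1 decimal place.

A = (K − N₀)/N₀ = (3394 − 77)/77 = 43.078.
Solve 3394/(1 + 43.078·e^(−0.677t)) = 2715.2: 1 + 43.078·e^(−0.677t) = 1.25, so e^(−0.677t) = 0.00580344.
−0.677·t = ln(0.00580344) = -5.1493, so t = 5.1493/0.677 = 7.6061.

7.6 years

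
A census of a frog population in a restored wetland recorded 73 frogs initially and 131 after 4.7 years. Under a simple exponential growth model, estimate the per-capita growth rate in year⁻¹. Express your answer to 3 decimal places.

0.124 per year

From N(t) = N₀·e^(rt): e^(r·4.7) = 131/73 = 1.7945.
r·4.7 = ln(1.7945) = 0.58474, so r = 0.58474/4.7 = 0.12441.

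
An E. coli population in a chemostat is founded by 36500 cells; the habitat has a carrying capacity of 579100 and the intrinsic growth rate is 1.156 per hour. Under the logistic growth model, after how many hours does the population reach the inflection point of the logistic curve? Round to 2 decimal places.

2.33 hours

Logistic growth is fastest at N = K/2 = 289550.
A = (K − N₀)/N₀ = 14.866. Set K/(1 + A·e^(−rt)) = K/2 → A·e^(−rt) = 1.
e^(−1.156t) = 1/14.866 = 0.0672687, so t = ln(14.866)/1.156 = 2.6991/1.156 = 2.3348.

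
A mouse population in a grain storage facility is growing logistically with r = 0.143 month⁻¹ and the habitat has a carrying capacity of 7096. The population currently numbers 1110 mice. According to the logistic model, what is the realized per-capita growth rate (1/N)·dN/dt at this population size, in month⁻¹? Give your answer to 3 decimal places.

0.121 per month

(1/N)·dN/dt = r(1 − N/K) = 0.143 × (1 − 1110/7096).
= 0.143 × 0.84357 = 0.12063.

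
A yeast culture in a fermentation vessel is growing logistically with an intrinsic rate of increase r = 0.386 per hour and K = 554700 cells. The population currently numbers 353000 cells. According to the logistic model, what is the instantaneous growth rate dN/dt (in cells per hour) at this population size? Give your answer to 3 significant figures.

dN/dt = rN(1 − N/K) = 0.386 × 353000 × (1 − 353000/554700).
1 − 353000/554700 = 0.36362; dN/dt = 0.386 × 353000 × 0.36362 = 49546.

49500 cells per hour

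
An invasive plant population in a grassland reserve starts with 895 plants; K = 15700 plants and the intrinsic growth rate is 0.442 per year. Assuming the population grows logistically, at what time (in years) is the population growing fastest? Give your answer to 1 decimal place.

6.3 years

Logistic growth is fastest at N = K/2 = 7850.
A = (K − N₀)/N₀ = 16.542. Set K/(1 + A·e^(−rt)) = K/2 → A·e^(−rt) = 1.
e^(−0.442t) = 1/16.542 = 0.0604525, so t = ln(16.542)/0.442 = 2.8059/0.442 = 6.3482.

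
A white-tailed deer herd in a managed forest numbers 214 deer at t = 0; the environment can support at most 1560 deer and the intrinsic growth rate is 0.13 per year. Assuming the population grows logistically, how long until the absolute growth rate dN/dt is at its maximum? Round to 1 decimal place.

14.1 years

Logistic growth is fastest at N = K/2 = 780.
A = (K − N₀)/N₀ = 6.2897. Set K/(1 + A·e^(−rt)) = K/2 → A·e^(−rt) = 1.
e^(−0.13t) = 1/6.2897 = 0.15899, so t = ln(6.2897)/0.13 = 1.8389/0.13 = 14.146.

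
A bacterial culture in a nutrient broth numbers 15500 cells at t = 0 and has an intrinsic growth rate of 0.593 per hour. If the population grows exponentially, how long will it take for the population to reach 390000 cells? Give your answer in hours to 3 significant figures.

Set N₀·e^(rt) = 390000: e^(0.593·t) = 390000/15500 = 25.161.
0.593·t = ln(25.161) = 3.2253, so t = 3.2253/0.593 = 5.439.

5.44 hours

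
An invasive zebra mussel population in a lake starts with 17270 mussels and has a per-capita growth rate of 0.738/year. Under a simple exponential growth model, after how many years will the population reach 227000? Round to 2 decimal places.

3.49 years

Set N₀·e^(rt) = 227000: e^(0.738·t) = 227000/17270 = 13.144.
0.738·t = ln(13.144) = 2.576, so t = 2.576/0.738 = 3.4905.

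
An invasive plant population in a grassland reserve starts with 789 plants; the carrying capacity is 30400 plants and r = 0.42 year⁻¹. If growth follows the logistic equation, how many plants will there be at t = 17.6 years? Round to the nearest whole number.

29713 plants

A = (K − N₀)/N₀ = (30400 − 789)/789 = 37.53.
N(t) = K/(1 + A·e^(−rt)) = 30400/(1 + 37.53×e^(−0.42×17.6)).
e^(−7.392) = 0.00061616; denominator = 1 + 37.53×0.00061616 = 1.0231.
N = 30400/1.0231 = 29712.9.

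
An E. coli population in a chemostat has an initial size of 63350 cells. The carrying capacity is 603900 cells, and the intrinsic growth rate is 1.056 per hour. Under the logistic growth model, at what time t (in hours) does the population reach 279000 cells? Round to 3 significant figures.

1.89 hours

A = (K − N₀)/N₀ = (603900 − 63350)/63350 = 8.5328.
Solve 603900/(1 + 8.5328·e^(−1.056t)) = 279000: 1 + 8.5328·e^(−1.056t) = 2.1645, so e^(−1.056t) = 0.136476.
−1.056·t = ln(0.136476) = -1.9916, so t = 1.9916/1.056 = 1.886.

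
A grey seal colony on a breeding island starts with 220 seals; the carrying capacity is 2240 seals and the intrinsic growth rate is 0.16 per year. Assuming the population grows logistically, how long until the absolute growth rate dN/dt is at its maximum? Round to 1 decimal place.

13.9 years

Logistic growth is fastest at N = K/2 = 1120.
A = (K − N₀)/N₀ = 9.1818. Set K/(1 + A·e^(−rt)) = K/2 → A·e^(−rt) = 1.
e^(−0.16t) = 1/9.1818 = 0.108911, so t = ln(9.1818)/0.16 = 2.2172/0.16 = 13.858.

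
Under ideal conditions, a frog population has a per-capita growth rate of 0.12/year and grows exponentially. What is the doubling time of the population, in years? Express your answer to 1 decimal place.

Doubling time t_d = ln(2)/r = 0.6931/0.12 = 5.7762.

5.8 years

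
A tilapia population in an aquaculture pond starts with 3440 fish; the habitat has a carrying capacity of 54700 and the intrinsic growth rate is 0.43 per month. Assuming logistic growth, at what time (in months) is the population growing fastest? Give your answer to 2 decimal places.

Logistic growth is fastest at N = K/2 = 27350.
A = (K − N₀)/N₀ = 14.901. Set K/(1 + A·e^(−rt)) = K/2 → A·e^(−rt) = 1.
e^(−0.43t) = 1/14.901 = 0.0671089, so t = ln(14.901)/0.43 = 2.7014/0.43 = 6.2824.

6.28 months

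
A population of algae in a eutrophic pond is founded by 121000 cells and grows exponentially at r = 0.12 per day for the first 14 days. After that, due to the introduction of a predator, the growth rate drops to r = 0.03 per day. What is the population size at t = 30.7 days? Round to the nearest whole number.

1071474 cells

Phase 1: N(14) = 121000·e^(0.12×14) = 121000·e^1.68 = 649232.
Phase 2 runs for 30.7 − 14 = 16.7 days at r = 0.03.
N(30.7) = 649232·e^(0.03×16.7) = 649232·e^0.501 = 1.071474×10^6.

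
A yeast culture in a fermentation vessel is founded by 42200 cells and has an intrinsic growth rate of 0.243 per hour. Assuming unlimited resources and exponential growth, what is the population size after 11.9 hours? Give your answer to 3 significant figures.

761000 cells

N(t) = N₀·e^(rt) = 42200 × e^(0.243×11.9) = 42200 × e^2.892.
e^2.892 ≈ 18.024, so N ≈ 42200 × 18.024 = 760610.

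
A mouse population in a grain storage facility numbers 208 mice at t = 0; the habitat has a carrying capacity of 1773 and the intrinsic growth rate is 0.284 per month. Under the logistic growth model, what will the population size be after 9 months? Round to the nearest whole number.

1119 mice

A = (K − N₀)/N₀ = (1773 − 208)/208 = 7.524.
N(t) = K/(1 + A·e^(−rt)) = 1773/(1 + 7.524×e^(−0.284×9)).
e^(−2.556) = 0.077615; denominator = 1 + 7.524×0.077615 = 1.584.
N = 1773/1.584 = 1119.34.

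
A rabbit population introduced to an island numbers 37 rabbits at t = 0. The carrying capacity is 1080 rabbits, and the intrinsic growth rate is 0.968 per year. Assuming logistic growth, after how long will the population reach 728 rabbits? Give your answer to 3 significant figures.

4.20 years

A = (K − N₀)/N₀ = (1080 − 37)/37 = 28.189.
Solve 1080/(1 + 28.189·e^(−0.968t)) = 728: 1 + 28.189·e^(−0.968t) = 1.4835, so e^(−0.968t) = 0.0171526.
−0.968·t = ln(0.0171526) = -4.0656, so t = 4.0656/0.968 = 4.2.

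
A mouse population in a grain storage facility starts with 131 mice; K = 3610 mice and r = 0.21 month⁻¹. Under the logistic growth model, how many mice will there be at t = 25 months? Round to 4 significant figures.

3168 mice

A = (K − N₀)/N₀ = (3610 − 131)/131 = 26.557.
N(t) = K/(1 + A·e^(−rt)) = 3610/(1 + 26.557×e^(−0.21×25)).
e^(−5.25) = 0.0052475; denominator = 1 + 26.557×0.0052475 = 1.1394.
N = 3610/1.1394 = 3168.45.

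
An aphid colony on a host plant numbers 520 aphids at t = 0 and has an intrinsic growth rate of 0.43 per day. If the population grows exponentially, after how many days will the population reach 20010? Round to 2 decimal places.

8.49 days

Set N₀·e^(rt) = 20010: e^(0.43·t) = 20010/520 = 38.481.
0.43·t = ln(38.481) = 3.6502, so t = 3.6502/0.43 = 8.4887.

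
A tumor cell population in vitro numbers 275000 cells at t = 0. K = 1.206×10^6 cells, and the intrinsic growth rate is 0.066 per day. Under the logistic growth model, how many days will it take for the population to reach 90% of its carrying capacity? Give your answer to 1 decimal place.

51.8 days

A = (K − N₀)/N₀ = (1.206×10^6 − 275000)/275000 = 3.3855.
Solve 1.206×10^6/(1 + 3.3855·e^(−0.066t)) = 1.0854×10^6: 1 + 3.3855·e^(−0.066t) = 1.1111, so e^(−0.066t) = 0.0328201.
−0.066·t = ln(0.0328201) = -3.4167, so t = 3.4167/0.066 = 51.768.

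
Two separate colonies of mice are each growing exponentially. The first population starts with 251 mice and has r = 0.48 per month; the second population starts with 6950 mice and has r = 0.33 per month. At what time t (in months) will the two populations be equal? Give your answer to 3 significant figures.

Set 251·e^(0.48t) = 6950·e^(0.33t).
e^((0.48 − 0.33)t) = 6950/251 → e^(0.15·t) = 27.689.
0.15·t = ln(27.689) = 3.321, so t = 3.321/0.15 = 22.14.

22.1 months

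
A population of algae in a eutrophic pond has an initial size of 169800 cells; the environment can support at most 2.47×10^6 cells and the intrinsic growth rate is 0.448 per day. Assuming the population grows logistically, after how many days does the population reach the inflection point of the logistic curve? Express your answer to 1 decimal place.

Logistic growth is fastest at N = K/2 = 1.235×10^6.
A = (K − N₀)/N₀ = 13.547. Set K/(1 + A·e^(−rt)) = K/2 → A·e^(−rt) = 1.
e^(−0.448t) = 1/13.547 = 0.0738197, so t = ln(13.547)/0.448 = 2.6061/0.448 = 5.8173.

5.8 days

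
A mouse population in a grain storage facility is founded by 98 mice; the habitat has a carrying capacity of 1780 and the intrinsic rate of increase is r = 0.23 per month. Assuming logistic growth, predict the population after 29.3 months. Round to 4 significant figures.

A = (K − N₀)/N₀ = (1780 − 98)/98 = 17.163.
N(t) = K/(1 + A·e^(−rt)) = 1780/(1 + 17.163×e^(−0.23×29.3)).
e^(−6.739) = 0.0011838; denominator = 1 + 17.163×0.0011838 = 1.0203.
N = 1780/1.0203 = 1744.55.

1745 mice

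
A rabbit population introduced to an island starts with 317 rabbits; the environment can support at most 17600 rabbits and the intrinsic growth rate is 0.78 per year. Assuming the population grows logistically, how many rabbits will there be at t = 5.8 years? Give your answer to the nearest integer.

A = (K − N₀)/N₀ = (17600 − 317)/317 = 54.521.
N(t) = K/(1 + A·e^(−rt)) = 17600/(1 + 54.521×e^(−0.78×5.8)).
e^(−4.524) = 0.010846; denominator = 1 + 54.521×0.010846 = 1.5913.
N = 17600/1.5913 = 11060.1.

11060 rabbits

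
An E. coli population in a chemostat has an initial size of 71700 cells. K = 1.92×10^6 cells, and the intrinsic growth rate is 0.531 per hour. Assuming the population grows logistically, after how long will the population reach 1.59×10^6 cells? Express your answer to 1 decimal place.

9.1 hours

A = (K − N₀)/N₀ = (1.92×10^6 − 71700)/71700 = 25.778.
Solve 1.92×10^6/(1 + 25.778·e^(−0.531t)) = 1.59×10^6: 1 + 25.778·e^(−0.531t) = 1.2075, so e^(−0.531t) = 0.00805125.
−0.531·t = ln(0.00805125) = -4.8219, so t = 4.8219/0.531 = 9.0808.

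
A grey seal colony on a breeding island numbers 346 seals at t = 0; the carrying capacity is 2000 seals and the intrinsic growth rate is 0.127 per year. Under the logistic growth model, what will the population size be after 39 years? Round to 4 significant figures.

A = (K − N₀)/N₀ = (2000 − 346)/346 = 4.7803.
N(t) = K/(1 + A·e^(−rt)) = 2000/(1 + 4.7803×e^(−0.127×39)).
e^(−4.953) = 0.0070622; denominator = 1 + 4.7803×0.0070622 = 1.0338.
N = 2000/1.0338 = 1934.69.

1935 seals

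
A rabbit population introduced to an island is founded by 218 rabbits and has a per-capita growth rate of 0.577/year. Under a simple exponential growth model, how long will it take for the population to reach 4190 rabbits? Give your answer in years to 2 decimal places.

Set N₀·e^(rt) = 4190: e^(0.577·t) = 4190/218 = 19.22.
0.577·t = ln(19.22) = 2.956, so t = 2.956/0.577 = 5.123.

5.12 years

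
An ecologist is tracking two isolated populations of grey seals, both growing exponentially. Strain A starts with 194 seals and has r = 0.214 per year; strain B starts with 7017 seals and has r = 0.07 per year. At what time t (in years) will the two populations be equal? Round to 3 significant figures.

24.9 years

Set 194·e^(0.214t) = 7017·e^(0.07t).
e^((0.214 − 0.07)t) = 7017/194 → e^(0.144·t) = 36.17.
0.144·t = ln(36.17) = 3.5882, so t = 3.5882/0.144 = 24.918.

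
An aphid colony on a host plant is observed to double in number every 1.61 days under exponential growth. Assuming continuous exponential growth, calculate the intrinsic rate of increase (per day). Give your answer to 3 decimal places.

r = ln(2)/t_d = 0.6931/1.61 = 0.43053.

0.431 per day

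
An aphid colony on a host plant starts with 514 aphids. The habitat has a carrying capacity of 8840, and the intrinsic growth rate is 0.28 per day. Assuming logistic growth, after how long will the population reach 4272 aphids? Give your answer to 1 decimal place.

A = (K − N₀)/N₀ = (8840 − 514)/514 = 16.198.
Solve 8840/(1 + 16.198·e^(−0.28t)) = 4272: 1 + 16.198·e^(−0.28t) = 2.0693, so e^(−0.28t) = 0.0660118.
−0.28·t = ln(0.0660118) = -2.7179, so t = 2.7179/0.28 = 9.7069.

9.7 days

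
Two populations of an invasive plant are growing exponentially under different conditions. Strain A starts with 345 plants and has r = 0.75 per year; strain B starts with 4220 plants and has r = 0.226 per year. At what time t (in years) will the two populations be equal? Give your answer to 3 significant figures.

Set 345·e^(0.75t) = 4220·e^(0.226t).
e^((0.75 − 0.226)t) = 4220/345 → e^(0.524·t) = 12.232.
0.524·t = ln(12.232) = 2.504, so t = 2.504/0.524 = 4.7787.

4.78 years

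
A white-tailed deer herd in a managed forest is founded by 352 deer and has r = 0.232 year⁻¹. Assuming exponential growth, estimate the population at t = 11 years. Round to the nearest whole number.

4517 deer

N(t) = N₀·e^(rt) = 352 × e^(0.232×11) = 352 × e^2.552.
e^2.552 ≈ 12.833, so N ≈ 352 × 12.833 = 4517.13.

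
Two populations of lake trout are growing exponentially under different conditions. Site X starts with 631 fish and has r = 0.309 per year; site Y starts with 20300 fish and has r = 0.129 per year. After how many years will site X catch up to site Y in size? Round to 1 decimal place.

Set 631·e^(0.309t) = 20300·e^(0.129t).
e^((0.309 − 0.129)t) = 20300/631 → e^(0.18·t) = 32.171.
0.18·t = ln(32.171) = 3.4711, so t = 3.4711/0.18 = 19.284.

19.3 years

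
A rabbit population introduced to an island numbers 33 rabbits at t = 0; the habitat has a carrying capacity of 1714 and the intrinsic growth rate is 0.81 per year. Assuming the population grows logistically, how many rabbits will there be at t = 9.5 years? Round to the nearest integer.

A = (K − N₀)/N₀ = (1714 − 33)/33 = 50.939.
N(t) = K/(1 + A·e^(−rt)) = 1714/(1 + 50.939×e^(−0.81×9.5)).
e^(−7.695) = 0.0004551; denominator = 1 + 50.939×0.0004551 = 1.0232.
N = 1714/1.0232 = 1675.17.

1675 rabbits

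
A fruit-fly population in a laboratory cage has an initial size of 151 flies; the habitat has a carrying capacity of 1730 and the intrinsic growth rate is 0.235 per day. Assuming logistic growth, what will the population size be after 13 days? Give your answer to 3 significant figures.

A = (K − N₀)/N₀ = (1730 − 151)/151 = 10.457.
N(t) = K/(1 + A·e^(−rt)) = 1730/(1 + 10.457×e^(−0.235×13)).
e^(−3.055) = 0.047123; denominator = 1 + 10.457×0.047123 = 1.4928.
N = 1730/1.4928 = 1158.93.

1160 flies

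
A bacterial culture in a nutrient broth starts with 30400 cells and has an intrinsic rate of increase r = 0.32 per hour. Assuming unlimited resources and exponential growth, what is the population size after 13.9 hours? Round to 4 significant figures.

2598000 cells

N(t) = N₀·e^(rt) = 30400 × e^(0.32×13.9) = 30400 × e^4.448.
e^4.448 ≈ 85.456, so N ≈ 30400 × 85.456 = 2.597858×10^6.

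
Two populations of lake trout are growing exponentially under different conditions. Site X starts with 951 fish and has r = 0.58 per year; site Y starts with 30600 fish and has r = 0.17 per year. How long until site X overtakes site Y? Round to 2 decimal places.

8.47 years

Set 951·e^(0.58t) = 30600·e^(0.17t).
e^((0.58 − 0.17)t) = 30600/951 → e^(0.41·t) = 32.177.
0.41·t = ln(32.177) = 3.4712, so t = 3.4712/0.41 = 8.4664.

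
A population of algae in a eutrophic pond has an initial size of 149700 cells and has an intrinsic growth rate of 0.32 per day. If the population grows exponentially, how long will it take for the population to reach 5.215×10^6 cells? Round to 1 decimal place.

11.1 days

Set N₀·e^(rt) = 5.215×10^6: e^(0.32·t) = 5.215×10^6/149700 = 34.836.
0.32·t = ln(34.836) = 3.5507, so t = 3.5507/0.32 = 11.096.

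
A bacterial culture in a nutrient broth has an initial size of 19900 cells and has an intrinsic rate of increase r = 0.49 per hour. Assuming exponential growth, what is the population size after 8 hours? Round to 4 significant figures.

1003000 cells

N(t) = N₀·e^(rt) = 19900 × e^(0.49×8) = 19900 × e^3.92.
e^3.92 ≈ 50.4, so N ≈ 19900 × 50.4 = 1.002969×10^6.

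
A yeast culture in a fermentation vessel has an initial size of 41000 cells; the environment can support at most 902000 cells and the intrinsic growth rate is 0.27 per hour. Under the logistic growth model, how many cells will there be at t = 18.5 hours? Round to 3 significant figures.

790000 cells

A = (K − N₀)/N₀ = (902000 − 41000)/41000 = 21.
N(t) = K/(1 + A·e^(−rt)) = 902000/(1 + 21×e^(−0.27×18.5)).
e^(−4.995) = 0.0067717; denominator = 1 + 21×0.0067717 = 1.1422.
N = 902000/1.1422 = 789700.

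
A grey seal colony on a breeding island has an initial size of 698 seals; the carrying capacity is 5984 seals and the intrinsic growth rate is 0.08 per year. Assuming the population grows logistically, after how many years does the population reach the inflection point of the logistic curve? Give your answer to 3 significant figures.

25.3 years

Logistic growth is fastest at N = K/2 = 2992.
A = (K − N₀)/N₀ = 7.5731. Set K/(1 + A·e^(−rt)) = K/2 → A·e^(−rt) = 1.
e^(−0.08t) = 1/7.5731 = 0.132047, so t = ln(7.5731)/0.08 = 2.0246/0.08 = 25.307.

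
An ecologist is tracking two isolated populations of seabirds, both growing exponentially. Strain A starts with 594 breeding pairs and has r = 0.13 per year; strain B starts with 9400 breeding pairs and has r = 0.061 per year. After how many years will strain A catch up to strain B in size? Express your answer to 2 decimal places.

Set 594·e^(0.13t) = 9400·e^(0.061t).
e^((0.13 − 0.061)t) = 9400/594 → e^(0.069·t) = 15.825.
0.069·t = ln(15.825) = 2.7616, so t = 2.7616/0.069 = 40.023.

40.02 years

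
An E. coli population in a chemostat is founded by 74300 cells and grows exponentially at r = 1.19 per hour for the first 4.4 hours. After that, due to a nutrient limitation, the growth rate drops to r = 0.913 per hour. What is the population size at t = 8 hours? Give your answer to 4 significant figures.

373600000 cells

Phase 1: N(4.4) = 74300·e^(1.19×4.4) = 74300·e^5.236 = 1.396223×10^7.
Phase 2 runs for 8 − 4.4 = 3.6 hours at r = 0.913.
N(8) = 1.396223×10^7·e^(0.913×3.6) = 1.396223×10^7·e^3.287 = 3.735888×10^8.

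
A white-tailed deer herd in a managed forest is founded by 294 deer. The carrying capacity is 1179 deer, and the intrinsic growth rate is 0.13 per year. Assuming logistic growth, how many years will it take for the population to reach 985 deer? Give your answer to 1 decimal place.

A = (K − N₀)/N₀ = (1179 − 294)/294 = 3.0102.
Solve 1179/(1 + 3.0102·e^(−0.13t)) = 985: 1 + 3.0102·e^(−0.13t) = 1.197, so e^(−0.13t) = 0.0654289.
−0.13·t = ln(0.0654289) = -2.7268, so t = 2.7268/0.13 = 20.975.

21.0 years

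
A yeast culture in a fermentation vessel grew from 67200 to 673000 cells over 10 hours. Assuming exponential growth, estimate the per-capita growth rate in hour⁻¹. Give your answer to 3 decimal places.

0.230 per hour

From N(t) = N₀·e^(rt): e^(r·10) = 673000/67200 = 10.015.
r·10 = ln(10.015) = 2.3041, so r = 2.3041/10 = 0.23041.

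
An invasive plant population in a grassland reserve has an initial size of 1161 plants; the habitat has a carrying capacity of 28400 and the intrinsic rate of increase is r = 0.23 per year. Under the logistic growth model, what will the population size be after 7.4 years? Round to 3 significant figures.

5380 plants

A = (K − N₀)/N₀ = (28400 − 1161)/1161 = 23.462.
N(t) = K/(1 + A·e^(−rt)) = 28400/(1 + 23.462×e^(−0.23×7.4)).
e^(−1.702) = 0.18232; denominator = 1 + 23.462×0.18232 = 5.2775.
N = 28400/5.2775 = 5381.34.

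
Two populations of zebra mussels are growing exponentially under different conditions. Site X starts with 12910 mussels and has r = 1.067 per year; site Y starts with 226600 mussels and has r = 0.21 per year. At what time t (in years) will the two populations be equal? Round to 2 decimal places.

Set 12910·e^(1.067t) = 226600·e^(0.21t).
e^((1.067 − 0.21)t) = 226600/12910 → e^(0.857·t) = 17.552.
0.857·t = ln(17.552) = 2.8652, so t = 2.8652/0.857 = 3.3433.

3.34 years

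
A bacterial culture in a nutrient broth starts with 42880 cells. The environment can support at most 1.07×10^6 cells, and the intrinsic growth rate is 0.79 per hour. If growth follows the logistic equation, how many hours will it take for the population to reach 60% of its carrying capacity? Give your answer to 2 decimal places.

A = (K − N₀)/N₀ = (1.07×10^6 − 42880)/42880 = 23.953.
Solve 1.07×10^6/(1 + 23.953·e^(−0.79t)) = 642000: 1 + 23.953·e^(−0.79t) = 1.6667, so e^(−0.79t) = 0.0278319.
−0.79·t = ln(0.0278319) = -3.5816, so t = 3.5816/0.79 = 4.5336.

4.53 hours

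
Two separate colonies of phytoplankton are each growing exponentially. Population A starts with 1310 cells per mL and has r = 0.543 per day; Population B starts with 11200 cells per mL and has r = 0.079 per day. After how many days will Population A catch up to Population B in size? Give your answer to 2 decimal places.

Set 1310·e^(0.543t) = 11200·e^(0.079t).
e^((0.543 − 0.079)t) = 11200/1310 → e^(0.464·t) = 8.5496.
0.464·t = ln(8.5496) = 2.1459, so t = 2.1459/0.464 = 4.6248.

4.62 days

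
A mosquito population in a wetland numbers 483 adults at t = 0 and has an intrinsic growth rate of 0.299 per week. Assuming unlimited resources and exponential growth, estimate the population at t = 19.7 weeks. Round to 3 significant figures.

N(t) = N₀·e^(rt) = 483 × e^(0.299×19.7) = 483 × e^5.89.
e^5.89 ≈ 361.51, so N ≈ 483 × 361.51 = 174611.

175000 adults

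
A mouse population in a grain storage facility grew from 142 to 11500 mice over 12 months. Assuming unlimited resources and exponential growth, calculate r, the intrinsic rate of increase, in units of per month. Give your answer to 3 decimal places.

0.366 per month

From N(t) = N₀·e^(rt): e^(r·12) = 11500/142 = 80.986.
r·12 = ln(80.986) = 4.3943, so r = 4.3943/12 = 0.36619.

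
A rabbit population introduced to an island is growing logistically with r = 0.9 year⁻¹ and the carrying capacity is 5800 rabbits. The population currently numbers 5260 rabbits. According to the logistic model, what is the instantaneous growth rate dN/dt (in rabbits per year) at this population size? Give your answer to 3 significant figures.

dN/dt = rN(1 − N/K) = 0.9 × 5260 × (1 − 5260/5800).
1 − 5260/5800 = 0.093103; dN/dt = 0.9 × 5260 × 0.093103 = 440.75.

441 rabbits per year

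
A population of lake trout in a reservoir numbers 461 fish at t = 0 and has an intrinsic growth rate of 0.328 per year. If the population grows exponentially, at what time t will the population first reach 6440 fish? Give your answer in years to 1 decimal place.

Set N₀·e^(rt) = 6440: e^(0.328·t) = 6440/461 = 13.97.
0.328·t = ln(13.97) = 2.6369, so t = 2.6369/0.328 = 8.0393.

8.0 years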